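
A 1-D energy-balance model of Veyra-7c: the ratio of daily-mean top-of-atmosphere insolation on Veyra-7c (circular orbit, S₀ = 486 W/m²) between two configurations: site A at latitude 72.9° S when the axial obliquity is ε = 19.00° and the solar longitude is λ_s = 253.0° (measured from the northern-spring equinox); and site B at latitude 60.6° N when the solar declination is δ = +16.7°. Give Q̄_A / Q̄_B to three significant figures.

Q̄_A / Q̄_B ≈ 1.00

— Configuration A (φ=-72.9°):
Solar declination: sin δ = sin ε · sin λ_s = sin 19.00° × sin 253.0° = -0.31134, so δ = -18.140°.
cos H₀ = −tan(-72.9°) tan(-18.140°) = -1.0650 ≤ −1 ⇒ polar day, H₀ = π.
Bracket: H₀ sin φ sin δ + cos φ cos δ sin H₀ = 3.1416×-0.95579×-0.31134 + 0.29404×0.95030×0.00000 = 0.934864 + 0.000000 = 0.934864.
Q̄ = (S₀/π) × [bracket] = (486/π) × 0.934864 = 144.62 W/m².
— Configuration B (φ=+60.6°):
cos H₀ = −tan(+60.6°) tan(+16.700°) = -0.5324, H₀ = 2.1323 rad.
Bracket: H₀ sin φ sin δ + cos φ cos δ sin H₀ = 2.1323×0.87121×0.28736 + 0.49090×0.95782×0.84647 = 0.533823 + 0.398005 = 0.931828.
Q̄ = (S₀/π) × [bracket] = (486/π) × 0.931828 = 144.15 W/m².
Ratio Q̄_A / Q̄_B = 144.62 / 144.15 = 1.003.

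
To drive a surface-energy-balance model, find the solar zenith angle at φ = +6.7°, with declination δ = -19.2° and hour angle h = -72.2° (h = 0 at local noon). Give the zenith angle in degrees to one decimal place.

cos θ_z = sin φ sin δ + cos φ cos δ cos h = -0.038369 + 0.286720 = 0.248351.
θ_z = arccos(0.248351) = 75.6°.

θ_z = 75.6°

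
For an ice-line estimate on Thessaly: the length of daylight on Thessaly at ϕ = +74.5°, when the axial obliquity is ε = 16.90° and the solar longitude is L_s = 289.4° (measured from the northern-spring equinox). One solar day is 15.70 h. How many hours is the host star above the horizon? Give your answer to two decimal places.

0.00 h

Solar declination: sin δ = sin ε · sin L_s = sin 16.90° × sin 289.4° = -0.27420, so δ = -15.914°.
cos h₀ = −tan ϕ · tan δ = 1.0281 ≥ 1, so the host star never rises (polar night) and h₀ = 0.
Daylight = 2h₀/(2π) × 15.70 h = (0.0000/π) × 15.70 = 0.00 h.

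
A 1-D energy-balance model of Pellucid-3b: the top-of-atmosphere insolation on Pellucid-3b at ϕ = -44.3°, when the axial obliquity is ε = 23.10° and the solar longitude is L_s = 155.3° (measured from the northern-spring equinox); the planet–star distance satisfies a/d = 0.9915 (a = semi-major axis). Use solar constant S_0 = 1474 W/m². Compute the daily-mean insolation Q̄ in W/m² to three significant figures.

Q̄ ≈ 247 W/m²

Solar declination: sin δ = sin ε · sin L_s = sin 23.10° × sin 155.3° = 0.16394, so δ = +9.436°.
cos h₀ = −tan(-44.3°) tan(+9.436°) = 0.1622, h₀ = 1.4079 rad.
Bracket: h₀ sin ϕ sin δ + cos ϕ cos δ sin h₀ = 1.4079×-0.69842×0.16394 + 0.71569×0.98647×0.98676 = -0.161203 + 0.696659 = 0.535456.
Inverse-square distance factor (a/d)² = 0.9915² = 0.983072.
Q̄ = (S_0/π) × 0.983072 × [bracket] = (1474/π) × 0.983072 × 0.535456 = 247.0 W/m².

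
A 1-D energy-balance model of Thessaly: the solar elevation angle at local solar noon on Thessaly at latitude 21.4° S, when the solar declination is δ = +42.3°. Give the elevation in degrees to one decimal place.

26.3°

At local noon the hour angle is zero, so the zenith angle equals |φ − δ| = |-21.4° − (+42.300°)| = 63.700°.
Elevation = 90° − 63.700° = 26.3°.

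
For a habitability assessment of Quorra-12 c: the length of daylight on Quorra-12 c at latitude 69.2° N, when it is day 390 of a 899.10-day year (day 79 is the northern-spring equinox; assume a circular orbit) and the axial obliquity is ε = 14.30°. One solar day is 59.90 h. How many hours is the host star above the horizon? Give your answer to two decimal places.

40.99 h

Solar longitude: λ_s = 360° × (390 − 79)/899.10 = 124.525°.
sin δ = sin 14.30° × sin 124.525° = 0.20350, so δ = +11.742°.
cos H₀ = −tan φ · tan δ = −tan(+69.2°) × tan(+11.742°) = -0.5472, so H₀ = 2.1498 rad = 123.17°.
Daylight = 2H₀/(2π) × 59.90 h = (2.1498/π) × 59.90 = 40.99 h.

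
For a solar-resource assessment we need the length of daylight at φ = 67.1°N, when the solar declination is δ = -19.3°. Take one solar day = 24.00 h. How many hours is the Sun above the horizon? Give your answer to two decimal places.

cos H₀ = −tan φ · tan δ = −tan(+67.1°) × tan(-19.300°) = 0.8290, so H₀ = 0.5934 rad = 34.00°.
Daylight = 2H₀/(2π) × 24.00 h = (0.5934/π) × 24.00 = 4.53 h.

4.53 h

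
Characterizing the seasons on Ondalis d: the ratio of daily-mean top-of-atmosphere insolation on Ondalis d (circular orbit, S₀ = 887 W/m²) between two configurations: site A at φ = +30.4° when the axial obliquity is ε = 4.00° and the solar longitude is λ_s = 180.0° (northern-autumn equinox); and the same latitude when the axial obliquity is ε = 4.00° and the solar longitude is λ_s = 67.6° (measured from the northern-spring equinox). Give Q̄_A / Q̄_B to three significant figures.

— Configuration A (φ=+30.4°):
Solar declination: sin δ = sin ε · sin λ_s = sin 4.00° × sin 180.0° = 0.00000, so δ = +0.000°.
cos H₀ = −tan(+30.4°) tan(+0.000°) = -0.0000, H₀ = 1.5708 rad.
Bracket: H₀ sin φ sin δ + cos φ cos δ sin H₀ = 1.5708×0.50603×0.00000 + 0.86251×1.00000×1.00000 = 0.000000 + 0.862510 = 0.862510.
Q̄ = (S₀/π) × [bracket] = (887/π) × 0.862510 = 243.52 W/m².
— Configuration B (φ=+30.4°):
Solar declination: sin δ = sin ε · sin λ_s = sin 4.00° × sin 67.6° = 0.06449, so δ = +3.698°.
cos H₀ = −tan(+30.4°) tan(+3.698°) = -0.0379, H₀ = 1.6087 rad.
Bracket: H₀ sin φ sin δ + cos φ cos δ sin H₀ = 1.6087×0.50603×0.06449 + 0.86251×0.99792×0.99928 = 0.052498 + 0.860096 = 0.912594.
Q̄ = (S₀/π) × [bracket] = (887/π) × 0.912594 = 257.66 W/m².
Ratio Q̄_A / Q̄_B = 243.52 / 257.66 = 0.9451.

Q̄_A / Q̄_B ≈ 0.945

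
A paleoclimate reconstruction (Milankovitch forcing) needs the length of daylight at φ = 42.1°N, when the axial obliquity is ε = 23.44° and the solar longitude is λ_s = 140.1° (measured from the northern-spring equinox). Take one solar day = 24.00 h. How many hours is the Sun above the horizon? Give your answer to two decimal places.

13.84 h

Solar declination: sin δ = sin ε · sin λ_s = sin 23.44° × sin 140.1° = 0.25516, so δ = +14.783°.
cos H₀ = −tan φ · tan δ = −tan(+42.1°) × tan(+14.783°) = -0.2384, so H₀ = 1.8116 rad = 103.80°.
Daylight = 2H₀/(2π) × 24.00 h = (1.8116/π) × 24.00 = 13.84 h.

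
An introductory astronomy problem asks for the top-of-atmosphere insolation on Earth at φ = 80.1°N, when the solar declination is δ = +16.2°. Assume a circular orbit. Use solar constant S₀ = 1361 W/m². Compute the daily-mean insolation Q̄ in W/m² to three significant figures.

cos H₀ = −tan(+80.1°) tan(+16.200°) = -1.6646 ≤ −1 ⇒ polar day, H₀ = π.
Bracket: H₀ sin φ sin δ + cos φ cos δ sin H₀ = 3.1416×0.98511×0.27899 + 0.17193×0.96029×0.00000 = 0.863424 + 0.000000 = 0.863424.
Q̄ = (S₀/π) × [bracket] = (1361/π) × 0.863424 = 374.1 W/m².

Q̄ ≈ 374 W/m²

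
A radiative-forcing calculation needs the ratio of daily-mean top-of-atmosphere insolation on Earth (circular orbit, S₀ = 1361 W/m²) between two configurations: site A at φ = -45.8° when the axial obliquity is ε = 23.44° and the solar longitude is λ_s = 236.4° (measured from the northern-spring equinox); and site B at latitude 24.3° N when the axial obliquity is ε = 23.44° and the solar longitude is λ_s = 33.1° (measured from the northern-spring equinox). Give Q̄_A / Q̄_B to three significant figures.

— Configuration A (φ=-45.8°):
Solar declination: sin δ = sin ε · sin λ_s = sin 23.44° × sin 236.4° = -0.33133, so δ = -19.349°.
cos H₀ = −tan(-45.8°) tan(-19.349°) = -0.3611, H₀ = 1.9403 rad.
Bracket: H₀ sin φ sin δ + cos φ cos δ sin H₀ = 1.9403×-0.71691×-0.33133 + 0.69717×0.94352×0.93252 = 0.460887 + 0.613406 = 1.074293.
Q̄ = (S₀/π) × [bracket] = (1361/π) × 1.074293 = 465.40 W/m².
— Configuration B (φ=+24.3°):
Solar declination: sin δ = sin ε · sin λ_s = sin 23.44° × sin 33.1° = 0.21723, so δ = +12.547°.
cos H₀ = −tan(+24.3°) tan(+12.547°) = -0.1005, H₀ = 1.6715 rad.
Bracket: H₀ sin φ sin δ + cos φ cos δ sin H₀ = 1.6715×0.41151×0.21723 + 0.91140×0.97612×0.99494 = 0.149419 + 0.885134 = 1.034553.
Q̄ = (S₀/π) × [bracket] = (1361/π) × 1.034553 = 448.19 W/m².
Ratio Q̄_A / Q̄_B = 465.40 / 448.19 = 1.038.

Q̄_A / Q̄_B ≈ 1.04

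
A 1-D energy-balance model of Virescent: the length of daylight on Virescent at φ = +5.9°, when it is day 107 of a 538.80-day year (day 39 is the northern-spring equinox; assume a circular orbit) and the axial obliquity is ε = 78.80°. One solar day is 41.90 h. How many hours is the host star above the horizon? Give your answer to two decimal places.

Solar longitude: λ_s = 360° × (107 − 39)/538.80 = 45.434°.
sin δ = sin 78.80° × sin 45.434° = 0.69888, so δ = +44.337°.
cos H₀ = −tan φ · tan δ = −tan(+5.9°) × tan(+44.337°) = -0.1010, so H₀ = 1.6719 rad = 95.80°.
Daylight = 2H₀/(2π) × 41.90 h = (1.6719/π) × 41.90 = 22.30 h.

22.30 h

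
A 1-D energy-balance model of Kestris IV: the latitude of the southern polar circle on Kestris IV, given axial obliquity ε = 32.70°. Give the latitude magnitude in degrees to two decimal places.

The polar circle is the lowest latitude that experiences at least one full rotation of continuous darkness at the northern-summer solstice; it lies at |φ| = 90° − ε = 90° − 32.70° = 57.30°.

57.30°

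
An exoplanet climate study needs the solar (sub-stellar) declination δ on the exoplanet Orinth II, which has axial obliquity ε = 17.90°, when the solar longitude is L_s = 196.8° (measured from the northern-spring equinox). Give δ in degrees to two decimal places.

δ = -5.10°

sin δ = sin ε · sin L_s = sin 17.90° × sin 196.8° = -0.088836.
δ = arcsin(-0.088836) = -5.10°.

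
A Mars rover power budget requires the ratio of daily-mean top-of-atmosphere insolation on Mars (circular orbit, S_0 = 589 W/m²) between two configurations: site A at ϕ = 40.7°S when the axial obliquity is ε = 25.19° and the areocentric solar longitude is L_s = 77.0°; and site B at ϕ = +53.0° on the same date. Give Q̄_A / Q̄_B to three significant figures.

— Configuration A (ϕ=-40.7°):
sin δ = sin 25.19° × sin 77.0° = 0.41471, so δ = +24.501°.
cos h₀ = −tan(-40.7°) tan(+24.501°) = 0.3920, h₀ = 1.1680 rad.
Bracket: h₀ sin ϕ sin δ + cos ϕ cos δ sin h₀ = 1.1680×-0.65210×0.41471 + 0.75813×0.90995×0.91996 = -0.315865 + 0.634644 = 0.318779.
Q̄ = (S_0/π) × [bracket] = (589/π) × 0.318779 = 59.766 W/m².
— Configuration B (ϕ=+53.0°):
cos h₀ = −tan(+53.0°) tan(+24.501°) = -0.6048, h₀ = 2.2203 rad.
Bracket: h₀ sin ϕ sin δ + cos ϕ cos δ sin h₀ = 2.2203×0.79864×0.41471 + 0.60182×0.90995×0.79637 = 0.735372 + 0.436113 = 1.171485.
Q̄ = (S_0/π) × [bracket] = (589/π) × 1.171485 = 219.64 W/m².
Ratio Q̄_A / Q̄_B = 59.766 / 219.64 = 0.2721.

Q̄_A / Q̄_B ≈ 0.272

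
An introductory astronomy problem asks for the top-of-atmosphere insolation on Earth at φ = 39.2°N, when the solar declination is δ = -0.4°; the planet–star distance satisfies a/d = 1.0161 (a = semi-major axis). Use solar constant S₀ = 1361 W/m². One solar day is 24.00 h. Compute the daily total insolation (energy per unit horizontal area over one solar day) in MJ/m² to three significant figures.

29.7 MJ/m²

cos H₀ = −tan(+39.2°) tan(-0.400°) = 0.0057, H₀ = 1.5651 rad.
Bracket: H₀ sin φ sin δ + cos φ cos δ sin H₀ = 1.5651×0.63203×-0.00698 + 0.77494×0.99998×0.99998 = -0.006905 + 0.774909 = 0.768004.
Inverse-square distance factor (a/d)² = 1.0161² = 1.032459.
Q̄ = (S₀/π) × 1.032459 × [bracket] = (1361/π) × 1.032459 × 0.768004 = 343.51 W/m².
Daily total = Q̄ × 24.00 h × 3600 s/h = 343.51 × 24.00 × 3600 / 10⁶ = 29.68 MJ/m².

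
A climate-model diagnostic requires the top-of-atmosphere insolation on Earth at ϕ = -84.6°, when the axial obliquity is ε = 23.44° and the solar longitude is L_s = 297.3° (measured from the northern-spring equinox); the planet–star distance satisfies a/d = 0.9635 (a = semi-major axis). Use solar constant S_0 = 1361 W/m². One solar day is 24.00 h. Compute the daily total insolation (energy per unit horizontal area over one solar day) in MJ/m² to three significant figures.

38.4 MJ/m²

Solar declination: sin δ = sin ε · sin L_s = sin 23.44° × sin 297.3° = -0.35348, so δ = -20.700°.
cos h₀ = −tan(-84.6°) tan(-20.700°) = -3.9975 ≤ −1 ⇒ polar day, h₀ = π.
Bracket: h₀ sin ϕ sin δ + cos ϕ cos δ sin h₀ = 3.1416×-0.99556×-0.35348 + 0.09411×0.93544×0.00000 = 1.105562 + 0.000000 = 1.105562.
Inverse-square distance factor (a/d)² = 0.9635² = 0.928332.
Q̄ = (S_0/π) × 0.928332 × [bracket] = (1361/π) × 0.928332 × 1.105562 = 444.63 W/m².
Daily total = Q̄ × 24.00 h × 3600 s/h = 444.63 × 24.00 × 3600 / 10⁶ = 38.42 MJ/m².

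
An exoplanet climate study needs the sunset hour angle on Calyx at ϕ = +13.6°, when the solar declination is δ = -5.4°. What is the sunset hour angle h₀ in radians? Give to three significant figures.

h₀ = 1.55 rad

cos h₀ = −tan ϕ · tan δ = −tan(+13.6°) × tan(-5.400°) = 0.0229, so h₀ = 1.5479 rad = 88.69°.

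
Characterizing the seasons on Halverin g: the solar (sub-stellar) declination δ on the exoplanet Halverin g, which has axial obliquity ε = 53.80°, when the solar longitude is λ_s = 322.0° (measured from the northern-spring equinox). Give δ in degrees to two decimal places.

sin δ = sin ε · sin λ_s = sin 53.80° × sin 322.0° = -0.496814.
δ = arcsin(-0.496814) = -29.79°.

δ = -29.79°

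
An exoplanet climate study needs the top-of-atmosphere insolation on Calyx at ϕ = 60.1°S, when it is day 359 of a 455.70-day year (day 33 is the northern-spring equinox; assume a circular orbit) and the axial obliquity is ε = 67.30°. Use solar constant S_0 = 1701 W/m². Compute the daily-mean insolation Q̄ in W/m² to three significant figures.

Q̄ ≈ 1.33e+03 W/m²

Solar longitude: L_s = 360° × (359 − 33)/455.70 = 257.538°.
sin δ = sin 67.30° × sin 257.538° = -0.90080, so δ = -64.264°.
cos h₀ = −tan(-60.1°) tan(-64.264°) = -3.6076 ≤ −1 ⇒ polar day, h₀ = π.
Bracket: h₀ sin ϕ sin δ + cos ϕ cos δ sin h₀ = 3.1416×-0.86690×-0.90080 + 0.49849×0.43423×0.00000 = 2.453286 + 0.000000 = 2.453286.
Q̄ = (S_0/π) × [bracket] = (1701/π) × 2.453286 = 1328 W/m².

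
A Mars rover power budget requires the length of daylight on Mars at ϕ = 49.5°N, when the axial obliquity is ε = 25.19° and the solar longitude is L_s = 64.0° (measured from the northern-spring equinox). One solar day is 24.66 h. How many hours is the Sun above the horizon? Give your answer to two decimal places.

Solar declination: sin δ = sin ε · sin L_s = sin 25.19° × sin 64.0° = 0.38255, so δ = +22.491°.
cos h₀ = −tan ϕ · tan δ = −tan(+49.5°) × tan(+22.491°) = -0.4848, so h₀ = 2.0769 rad = 119.00°.
Daylight = 2h₀/(2π) × 24.66 h = (2.0769/π) × 24.66 = 16.30 h.

16.30 h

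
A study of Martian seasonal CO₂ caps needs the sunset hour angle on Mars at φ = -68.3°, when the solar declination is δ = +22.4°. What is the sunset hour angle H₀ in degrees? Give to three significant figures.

cos H₀ = −tan φ · tan δ = 1.0357 ≥ 1, so the Sun never rises (polar night) and H₀ = 0.

H₀ = 0.00°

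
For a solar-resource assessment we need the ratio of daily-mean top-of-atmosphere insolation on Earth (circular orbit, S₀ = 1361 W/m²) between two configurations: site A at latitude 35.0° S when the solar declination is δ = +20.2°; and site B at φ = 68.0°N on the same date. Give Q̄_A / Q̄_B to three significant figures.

— Configuration A (φ=-35.0°):
cos H₀ = −tan(-35.0°) tan(+20.200°) = 0.2576, H₀ = 1.3102 rad.
Bracket: H₀ sin φ sin δ + cos φ cos δ sin H₀ = 1.3102×-0.57358×0.34530 + 0.81915×0.93849×0.96624 = -0.259495 + 0.742811 = 0.483316.
Q̄ = (S₀/π) × [bracket] = (1361/π) × 0.483316 = 209.38 W/m².
— Configuration B (φ=+68.0°):
cos H₀ = −tan(+68.0°) tan(+20.200°) = -0.9107, H₀ = 2.7157 rad.
Bracket: H₀ sin φ sin δ + cos φ cos δ sin H₀ = 2.7157×0.92718×0.34530 + 0.37461×0.93849×0.41317 = 0.869446 + 0.145257 = 1.014703.
Q̄ = (S₀/π) × [bracket] = (1361/π) × 1.014703 = 439.59 W/m².
Ratio Q̄_A / Q̄_B = 209.38 / 439.59 = 0.4763.

Q̄_A / Q̄_B ≈ 0.476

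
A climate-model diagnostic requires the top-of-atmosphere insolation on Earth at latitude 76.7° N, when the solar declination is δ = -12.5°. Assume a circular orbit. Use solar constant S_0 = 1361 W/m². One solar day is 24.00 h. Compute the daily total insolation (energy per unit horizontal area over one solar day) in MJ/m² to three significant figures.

cos h₀ = −tan(+76.7°) tan(-12.500°) = 0.9378, h₀ = 0.3545 rad.
Bracket: h₀ sin ϕ sin δ + cos ϕ cos δ sin h₀ = 0.3545×0.97318×-0.21644 + 0.23005×0.97630×0.34708 = -0.074670 + 0.077953 = 0.003283.
Q̄ = (S_0/π) × [bracket] = (1361/π) × 0.003283 = 1.4223 W/m².
Daily total = Q̄ × 24.00 h × 3600 s/h = 1.4223 × 24.00 × 3600 / 10⁶ = 0.1229 MJ/m².

0.123 MJ/m²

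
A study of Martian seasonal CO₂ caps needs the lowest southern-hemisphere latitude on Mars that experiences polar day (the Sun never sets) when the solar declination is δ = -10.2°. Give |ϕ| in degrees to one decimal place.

Polar day requires cos h₀ = −tan ϕ tan δ ≤ −1, i.e. tan ϕ tan δ ≥ 1.
The boundary is |tan ϕ| · |tan δ| = 1, so |ϕ| = 90° − |δ| = 90° − 10.2° = 79.8° in the southern hemisphere.

|ϕ| = 79.8°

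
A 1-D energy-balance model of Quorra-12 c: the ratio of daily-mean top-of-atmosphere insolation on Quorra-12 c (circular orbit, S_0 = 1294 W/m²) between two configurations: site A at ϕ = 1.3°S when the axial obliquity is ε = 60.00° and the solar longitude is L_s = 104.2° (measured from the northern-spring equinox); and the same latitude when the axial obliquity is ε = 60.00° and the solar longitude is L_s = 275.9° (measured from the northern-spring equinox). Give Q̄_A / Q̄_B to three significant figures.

— Configuration A (ϕ=-1.3°):
Solar declination: sin δ = sin ε · sin L_s = sin 60.00° × sin 104.2° = 0.83956, so δ = +57.094°.
cos h₀ = −tan(-1.3°) tan(+57.094°) = 0.0351, h₀ = 1.5357 rad.
Bracket: h₀ sin ϕ sin δ + cos ϕ cos δ sin h₀ = 1.5357×-0.02269×0.83956 + 0.99974×0.54326×0.99938 = -0.029254 + 0.542782 = 0.513528.
Q̄ = (S_0/π) × [bracket] = (1294/π) × 0.513528 = 211.52 W/m².
— Configuration B (ϕ=-1.3°):
Solar declination: sin δ = sin ε · sin L_s = sin 60.00° × sin 275.9° = -0.86144, so δ = -59.478°.
cos h₀ = −tan(-1.3°) tan(-59.478°) = -0.0385, h₀ = 1.6093 rad.
Bracket: h₀ sin ϕ sin δ + cos ϕ cos δ sin h₀ = 1.6093×-0.02269×-0.86144 + 0.99974×0.50786×0.99926 = 0.031455 + 0.507352 = 0.538807.
Q̄ = (S_0/π) × [bracket] = (1294/π) × 0.538807 = 221.93 W/m².
Ratio Q̄_A / Q̄_B = 211.52 / 221.93 = 0.9531.

Q̄_A / Q̄_B ≈ 0.953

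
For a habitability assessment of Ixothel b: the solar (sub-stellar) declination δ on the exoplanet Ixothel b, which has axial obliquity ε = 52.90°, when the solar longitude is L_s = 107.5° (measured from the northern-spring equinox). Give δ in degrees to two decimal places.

sin δ = sin ε · sin L_s = sin 52.90° × sin 107.5° = 0.760669.
δ = arcsin(0.760669) = +49.52°.

δ = +49.52°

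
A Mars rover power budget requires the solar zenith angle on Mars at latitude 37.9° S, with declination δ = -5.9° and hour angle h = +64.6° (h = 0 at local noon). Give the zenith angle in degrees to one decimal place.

θ_z = 66.4°

cos θ_z = sin ϕ sin δ + cos ϕ cos δ cos h = 0.063144 + 0.336673 = 0.399817.
θ_z = arccos(0.399817) = 66.4°.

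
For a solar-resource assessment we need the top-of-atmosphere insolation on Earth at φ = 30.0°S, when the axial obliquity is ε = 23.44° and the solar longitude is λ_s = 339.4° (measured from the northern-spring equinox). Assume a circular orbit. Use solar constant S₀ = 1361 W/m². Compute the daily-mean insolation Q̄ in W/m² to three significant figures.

Solar declination: sin δ = sin ε · sin λ_s = sin 23.44° × sin 339.4° = -0.13996, so δ = -8.045°.
cos H₀ = −tan(-30.0°) tan(-8.045°) = -0.0816, H₀ = 1.6525 rad.
Bracket: H₀ sin φ sin δ + cos φ cos δ sin H₀ = 1.6525×-0.50000×-0.13996 + 0.86603×0.99016×0.99666 = 0.115642 + 0.854644 = 0.970286.
Q̄ = (S₀/π) × [bracket] = (1361/π) × 0.970286 = 420.3 W/m².

Q̄ ≈ 420 W/m²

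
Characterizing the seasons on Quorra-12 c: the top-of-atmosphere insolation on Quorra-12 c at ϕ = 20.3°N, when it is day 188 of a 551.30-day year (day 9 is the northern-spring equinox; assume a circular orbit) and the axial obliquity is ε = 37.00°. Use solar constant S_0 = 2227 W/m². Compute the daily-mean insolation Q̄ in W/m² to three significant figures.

Q̄ ≈ 784 W/m²

Solar longitude: L_s = 360° × (188 − 9)/551.30 = 116.887°.
sin δ = sin 37.00° × sin 116.887° = 0.53676, so δ = +32.463°.
cos h₀ = −tan(+20.3°) tan(+32.463°) = -0.2353, h₀ = 1.8083 rad.
Bracket: h₀ sin ϕ sin δ + cos ϕ cos δ sin h₀ = 1.8083×0.34694×0.53676 + 0.93789×0.84374×0.97192 = 0.336748 + 0.769115 = 1.105863.
Q̄ = (S_0/π) × [bracket] = (2227/π) × 1.105863 = 783.9 W/m².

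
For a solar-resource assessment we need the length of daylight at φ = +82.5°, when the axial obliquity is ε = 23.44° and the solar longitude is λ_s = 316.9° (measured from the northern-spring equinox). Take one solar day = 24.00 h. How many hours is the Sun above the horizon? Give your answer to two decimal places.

0.00 h

Solar declination: sin δ = sin ε · sin λ_s = sin 23.44° × sin 316.9° = -0.27180, so δ = -15.771°.
cos H₀ = −tan φ · tan δ = 2.1453 ≥ 1, so the Sun never rises (polar night) and H₀ = 0.
Daylight = 2H₀/(2π) × 24.00 h = (0.0000/π) × 24.00 = 0.00 h.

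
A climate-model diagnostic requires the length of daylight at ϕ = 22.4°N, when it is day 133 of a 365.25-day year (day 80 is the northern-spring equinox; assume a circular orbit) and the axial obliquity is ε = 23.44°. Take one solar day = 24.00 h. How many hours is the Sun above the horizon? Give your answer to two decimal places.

13.05 h

Solar longitude: L_s = 360° × (133 − 80)/365.25 = 52.238°.
sin δ = sin 23.44° × sin 52.238° = 0.31448, so δ = +18.329°.
cos h₀ = −tan ϕ · tan δ = −tan(+22.4°) × tan(+18.329°) = -0.1365, so h₀ = 1.7078 rad = 97.85°.
Daylight = 2h₀/(2π) × 24.00 h = (1.7078/π) × 24.00 = 13.05 h.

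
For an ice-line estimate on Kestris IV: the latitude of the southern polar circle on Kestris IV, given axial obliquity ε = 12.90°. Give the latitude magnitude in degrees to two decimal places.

77.10°

The polar circle is the lowest latitude that experiences at least one full rotation of continuous darkness at the northern-summer solstice; it lies at |ϕ| = 90° − ε = 90° − 12.90° = 77.10°.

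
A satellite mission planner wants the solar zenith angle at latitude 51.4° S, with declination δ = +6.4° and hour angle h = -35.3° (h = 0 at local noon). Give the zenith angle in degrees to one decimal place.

cos θ_z = sin ϕ sin δ + cos ϕ cos δ cos h = -0.087115 + 0.505998 = 0.418883.
θ_z = arccos(0.418883) = 65.2°.

θ_z = 65.2°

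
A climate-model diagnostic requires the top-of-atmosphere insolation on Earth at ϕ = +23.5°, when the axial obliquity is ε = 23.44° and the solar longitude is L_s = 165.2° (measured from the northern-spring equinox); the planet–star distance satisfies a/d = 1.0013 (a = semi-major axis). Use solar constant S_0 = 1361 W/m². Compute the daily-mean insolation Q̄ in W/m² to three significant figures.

Solar declination: sin δ = sin ε · sin L_s = sin 23.44° × sin 165.2° = 0.10161, so δ = +5.832°.
cos h₀ = −tan(+23.5°) tan(+5.832°) = -0.0444, h₀ = 1.6152 rad.
Bracket: h₀ sin ϕ sin δ + cos ϕ cos δ sin h₀ = 1.6152×0.39875×0.10161 + 0.91706×0.99482×0.99901 = 0.065443 + 0.911406 = 0.976849.
Inverse-square distance factor (a/d)² = 1.0013² = 1.002602.
Q̄ = (S_0/π) × 1.002602 × [bracket] = (1361/π) × 1.002602 × 0.976849 = 424.3 W/m².

Q̄ ≈ 424 W/m²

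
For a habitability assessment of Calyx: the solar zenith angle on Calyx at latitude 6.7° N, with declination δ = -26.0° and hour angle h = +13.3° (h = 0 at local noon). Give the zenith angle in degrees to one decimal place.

cos θ_z = sin φ sin δ + cos φ cos δ cos h = -0.051145 + 0.868714 = 0.817569.
θ_z = arccos(0.817569) = 35.2°.

θ_z = 35.2°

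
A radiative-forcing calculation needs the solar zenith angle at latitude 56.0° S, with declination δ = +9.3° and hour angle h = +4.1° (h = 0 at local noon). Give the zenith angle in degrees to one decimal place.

cos θ_z = sin φ sin δ + cos φ cos δ cos h = -0.133976 + 0.550430 = 0.416454.
θ_z = arccos(0.416454) = 65.4°.

θ_z = 65.4°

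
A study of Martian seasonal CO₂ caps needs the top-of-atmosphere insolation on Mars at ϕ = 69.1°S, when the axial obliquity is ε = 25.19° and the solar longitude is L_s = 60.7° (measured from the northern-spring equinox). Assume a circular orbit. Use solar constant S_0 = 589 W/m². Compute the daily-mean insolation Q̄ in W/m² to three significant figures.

Q̄ ≈ 0.00 W/m²

Solar declination: sin δ = sin ε · sin L_s = sin 25.19° × sin 60.7° = 0.37117, so δ = +21.788°.
cos h₀ = −tan(-69.1°) tan(+21.788°) = 1.0468 ≥ 1 ⇒ polar night, h₀ = 0 and Q̄ = 0.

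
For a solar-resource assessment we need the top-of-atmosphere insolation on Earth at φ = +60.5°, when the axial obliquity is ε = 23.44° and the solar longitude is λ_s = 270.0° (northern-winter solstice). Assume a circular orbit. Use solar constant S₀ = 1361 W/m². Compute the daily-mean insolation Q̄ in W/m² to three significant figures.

Q̄ ≈ 21.1 W/m²

Solar declination: sin δ = sin ε · sin λ_s = sin 23.44° × sin 270.0° = -0.39779, so δ = -23.440°.
cos H₀ = −tan(+60.5°) tan(-23.440°) = 0.7663, H₀ = 0.6977 rad.
Bracket: H₀ sin φ sin δ + cos φ cos δ sin H₀ = 0.6977×0.87036×-0.39779 + 0.49242×0.91748×0.64245 = -0.241558 + 0.290250 = 0.048692.
Q̄ = (S₀/π) × [bracket] = (1361/π) × 0.048692 = 21.09 W/m².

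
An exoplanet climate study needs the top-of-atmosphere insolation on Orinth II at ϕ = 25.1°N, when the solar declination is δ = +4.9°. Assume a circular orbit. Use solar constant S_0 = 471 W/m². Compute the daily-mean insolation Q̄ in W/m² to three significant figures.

cos h₀ = −tan(+25.1°) tan(+4.900°) = -0.0402, h₀ = 1.6110 rad.
Bracket: h₀ sin ϕ sin δ + cos ϕ cos δ sin h₀ = 1.6110×0.42420×0.08542 + 0.90557×0.99635×0.99919 = 0.058375 + 0.901534 = 0.959909.
Q̄ = (S_0/π) × [bracket] = (471/π) × 0.959909 = 143.9 W/m².

Q̄ ≈ 144 W/m²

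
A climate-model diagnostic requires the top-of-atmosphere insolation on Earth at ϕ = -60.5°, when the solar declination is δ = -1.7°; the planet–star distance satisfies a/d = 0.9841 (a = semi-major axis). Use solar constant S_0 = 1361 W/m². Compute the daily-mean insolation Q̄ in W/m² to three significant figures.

cos h₀ = −tan(-60.5°) tan(-1.700°) = -0.0525, h₀ = 1.6233 rad.
Bracket: h₀ sin ϕ sin δ + cos ϕ cos δ sin h₀ = 1.6233×-0.87036×-0.02967 + 0.49242×0.99956×0.99862 = 0.041919 + 0.491524 = 0.533443.
Inverse-square distance factor (a/d)² = 0.9841² = 0.968453.
Q̄ = (S_0/π) × 0.968453 × [bracket] = (1361/π) × 0.968453 × 0.533443 = 223.8 W/m².

Q̄ ≈ 224 W/m²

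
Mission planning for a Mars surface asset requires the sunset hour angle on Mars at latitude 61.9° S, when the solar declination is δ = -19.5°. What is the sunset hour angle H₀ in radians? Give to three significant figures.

cos H₀ = −tan φ · tan δ = −tan(-61.9°) × tan(-19.500°) = -0.6632, so H₀ = 2.2959 rad = 131.54°.

H₀ = 2.30 rad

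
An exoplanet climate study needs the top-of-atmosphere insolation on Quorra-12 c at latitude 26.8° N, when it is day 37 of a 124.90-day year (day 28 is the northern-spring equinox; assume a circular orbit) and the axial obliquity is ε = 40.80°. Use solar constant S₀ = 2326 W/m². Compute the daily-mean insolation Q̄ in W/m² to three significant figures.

Solar longitude: λ_s = 360° × (37 − 28)/124.90 = 25.941°.
sin δ = sin 40.80° × sin 25.941° = 0.28583, so δ = +16.609°.
cos H₀ = −tan(+26.8°) tan(+16.609°) = -0.1507, H₀ = 1.7220 rad.
Bracket: H₀ sin φ sin δ + cos φ cos δ sin H₀ = 1.7220×0.45088×0.28583 + 0.89259×0.95828×0.98858 = 0.221923 + 0.845583 = 1.067506.
Q̄ = (S₀/π) × [bracket] = (2326/π) × 1.067506 = 790.4 W/m².

Q̄ ≈ 790 W/m²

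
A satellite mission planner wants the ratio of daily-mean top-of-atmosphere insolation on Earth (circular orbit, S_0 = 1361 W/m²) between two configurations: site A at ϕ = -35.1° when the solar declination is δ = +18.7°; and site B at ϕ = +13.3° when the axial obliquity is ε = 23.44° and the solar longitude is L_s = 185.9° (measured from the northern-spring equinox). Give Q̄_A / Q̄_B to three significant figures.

— Configuration A (ϕ=-35.1°):
cos h₀ = −tan(-35.1°) tan(+18.700°) = 0.2379, h₀ = 1.3306 rad.
Bracket: h₀ sin ϕ sin δ + cos ϕ cos δ sin h₀ = 1.3306×-0.57501×0.32061 + 0.81815×0.94721×0.97129 = -0.245301 + 0.752711 = 0.507410.
Q̄ = (S_0/π) × [bracket] = (1361/π) × 0.507410 = 219.82 W/m².
— Configuration B (ϕ=+13.3°):
Solar declination: sin δ = sin ε · sin L_s = sin 23.44° × sin 185.9° = -0.04089, so δ = -2.343°.
cos h₀ = −tan(+13.3°) tan(-2.343°) = 0.0097, h₀ = 1.5611 rad.
Bracket: h₀ sin ϕ sin δ + cos ϕ cos δ sin h₀ = 1.5611×0.23005×-0.04089 + 0.97318×0.99916×0.99995 = -0.014685 + 0.972314 = 0.957629.
Q̄ = (S_0/π) × [bracket] = (1361/π) × 0.957629 = 414.86 W/m².
Ratio Q̄_A / Q̄_B = 219.82 / 414.86 = 0.5299.

Q̄_A / Q̄_B ≈ 0.530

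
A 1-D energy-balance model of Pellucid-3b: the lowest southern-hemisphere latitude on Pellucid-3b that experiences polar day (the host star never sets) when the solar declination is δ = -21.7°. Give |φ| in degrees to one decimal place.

Polar day requires cos H₀ = −tan φ tan δ ≤ −1, i.e. tan φ tan δ ≥ 1.
The boundary is |tan φ| · |tan δ| = 1, so |φ| = 90° − |δ| = 90° − 21.7° = 68.3° in the southern hemisphere.

|φ| = 68.3°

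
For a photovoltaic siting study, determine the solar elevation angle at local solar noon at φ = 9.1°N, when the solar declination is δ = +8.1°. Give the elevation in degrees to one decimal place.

At local noon the hour angle is zero, so the zenith angle equals |φ − δ| = |+9.1° − (+8.100°)| = 1.000°.
Elevation = 90° − 1.000° = 89.0°.

89.0°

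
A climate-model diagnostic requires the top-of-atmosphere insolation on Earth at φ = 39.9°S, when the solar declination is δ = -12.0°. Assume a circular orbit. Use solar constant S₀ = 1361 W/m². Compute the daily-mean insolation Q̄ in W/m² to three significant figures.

cos H₀ = −tan(-39.9°) tan(-12.000°) = -0.1777, H₀ = 1.7495 rad.
Bracket: H₀ sin φ sin δ + cos φ cos δ sin H₀ = 1.7495×-0.64145×-0.20791 + 0.76717×0.97815×0.98408 = 0.233320 + 0.738461 = 0.971781.
Q̄ = (S₀/π) × [bracket] = (1361/π) × 0.971781 = 421.0 W/m².

Q̄ ≈ 421 W/m²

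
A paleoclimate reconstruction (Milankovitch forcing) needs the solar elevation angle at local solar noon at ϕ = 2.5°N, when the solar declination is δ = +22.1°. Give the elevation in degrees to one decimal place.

At local noon the hour angle is zero, so the zenith angle equals |ϕ − δ| = |+2.5° − (+22.100°)| = 19.600°.
Elevation = 90° − 19.600° = 70.4°.

70.4°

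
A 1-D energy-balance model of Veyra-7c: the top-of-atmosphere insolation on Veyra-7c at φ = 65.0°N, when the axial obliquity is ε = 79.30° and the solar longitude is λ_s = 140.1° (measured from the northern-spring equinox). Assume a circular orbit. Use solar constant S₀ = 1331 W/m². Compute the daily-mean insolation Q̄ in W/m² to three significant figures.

Solar declination: sin δ = sin ε · sin λ_s = sin 79.30° × sin 140.1° = 0.63030, so δ = +39.072°.
cos H₀ = −tan(+65.0°) tan(+39.072°) = -1.7411 ≤ −1 ⇒ polar day, H₀ = π.
Bracket: H₀ sin φ sin δ + cos φ cos δ sin H₀ = 3.1416×0.90631×0.63030 + 0.42262×0.77635×0.00000 = 1.794630 + 0.000000 = 1.794630.
Q̄ = (S₀/π) × [bracket] = (1331/π) × 1.794630 = 760.3 W/m².

Q̄ ≈ 760 W/m²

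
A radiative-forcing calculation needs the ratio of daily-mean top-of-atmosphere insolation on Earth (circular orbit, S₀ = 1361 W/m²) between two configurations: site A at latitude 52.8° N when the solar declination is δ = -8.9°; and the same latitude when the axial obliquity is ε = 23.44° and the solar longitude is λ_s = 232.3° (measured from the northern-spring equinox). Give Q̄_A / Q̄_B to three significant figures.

— Configuration A (φ=+52.8°):
cos H₀ = −tan(+52.8°) tan(-8.900°) = 0.2063, H₀ = 1.3630 rad.
Bracket: H₀ sin φ sin δ + cos φ cos δ sin H₀ = 1.3630×0.79653×-0.15471 + 0.60460×0.98796×0.97849 = -0.167964 + 0.584472 = 0.416508.
Q̄ = (S₀/π) × [bracket] = (1361/π) × 0.416508 = 180.44 W/m².
— Configuration B (φ=+52.8°):
Solar declination: sin δ = sin ε · sin λ_s = sin 23.44° × sin 232.3° = -0.31474, so δ = -18.345°.
cos H₀ = −tan(+52.8°) tan(-18.345°) = 0.4369, H₀ = 1.1187 rad.
Bracket: H₀ sin φ sin δ + cos φ cos δ sin H₀ = 1.1187×0.79653×-0.31474 + 0.60460×0.94918×0.89953 = -0.280458 + 0.516217 = 0.235759.
Q̄ = (S₀/π) × [bracket] = (1361/π) × 0.235759 = 102.14 W/m².
Ratio Q̄_A / Q̄_B = 180.44 / 102.14 = 1.767.

Q̄_A / Q̄_B ≈ 1.77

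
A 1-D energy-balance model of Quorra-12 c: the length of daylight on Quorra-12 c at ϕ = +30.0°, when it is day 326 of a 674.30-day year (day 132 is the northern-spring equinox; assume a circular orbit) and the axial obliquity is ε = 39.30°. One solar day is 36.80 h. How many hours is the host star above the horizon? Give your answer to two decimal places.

Solar longitude: L_s = 360° × (326 − 132)/674.30 = 103.574°.
sin δ = sin 39.30° × sin 103.574° = 0.61569, so δ = +38.002°.
cos h₀ = −tan ϕ · tan δ = −tan(+30.0°) × tan(+38.002°) = -0.4511, so h₀ = 2.0388 rad = 116.81°.
Daylight = 2h₀/(2π) × 36.80 h = (2.0388/π) × 36.80 = 23.88 h.

23.88 h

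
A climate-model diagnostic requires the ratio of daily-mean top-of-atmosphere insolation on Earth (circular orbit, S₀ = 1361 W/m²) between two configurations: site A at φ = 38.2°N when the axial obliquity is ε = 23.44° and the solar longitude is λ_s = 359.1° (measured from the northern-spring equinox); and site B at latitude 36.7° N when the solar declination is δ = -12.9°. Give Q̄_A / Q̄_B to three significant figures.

Q̄_A / Q̄_B ≈ 1.34

— Configuration A (φ=+38.2°):
Solar declination: sin δ = sin ε · sin λ_s = sin 23.44° × sin 359.1° = -0.00625, so δ = -0.358°.
cos H₀ = −tan(+38.2°) tan(-0.358°) = 0.0049, H₀ = 1.5659 rad.
Bracket: H₀ sin φ sin δ + cos φ cos δ sin H₀ = 1.5659×0.61841×-0.00625 + 0.78586×0.99998×0.99999 = -0.006052 + 0.785836 = 0.779784.
Q̄ = (S₀/π) × [bracket] = (1361/π) × 0.779784 = 337.82 W/m².
— Configuration B (φ=+36.7°):
cos H₀ = −tan(+36.7°) tan(-12.900°) = 0.1707, H₀ = 1.3992 rad.
Bracket: H₀ sin φ sin δ + cos φ cos δ sin H₀ = 1.3992×0.59763×-0.22325 + 0.80178×0.97476×0.98532 = -0.186683 + 0.770070 = 0.583387.
Q̄ = (S₀/π) × [bracket] = (1361/π) × 0.583387 = 252.73 W/m².
Ratio Q̄_A / Q̄_B = 337.82 / 252.73 = 1.337.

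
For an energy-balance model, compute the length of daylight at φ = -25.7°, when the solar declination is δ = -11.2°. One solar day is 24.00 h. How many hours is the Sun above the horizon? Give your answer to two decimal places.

cos H₀ = −tan φ · tan δ = −tan(-25.7°) × tan(-11.200°) = -0.0953, so H₀ = 1.6662 rad = 95.47°.
Daylight = 2H₀/(2π) × 24.00 h = (1.6662/π) × 24.00 = 12.73 h.

12.73 h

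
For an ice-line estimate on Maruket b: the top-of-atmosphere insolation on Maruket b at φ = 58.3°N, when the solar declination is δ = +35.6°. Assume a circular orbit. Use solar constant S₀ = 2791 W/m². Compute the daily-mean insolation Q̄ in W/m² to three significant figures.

Q̄ ≈ 1.38e+03 W/m²

cos H₀ = −tan(+58.3°) tan(+35.600°) = -1.1592 ≤ −1 ⇒ polar day, H₀ = π.
Bracket: H₀ sin φ sin δ + cos φ cos δ sin H₀ = 3.1416×0.85081×0.58212 + 0.52547×0.81310×0.00000 = 1.555951 + 0.000000 = 1.555951.
Q̄ = (S₀/π) × [bracket] = (2791/π) × 1.555951 = 1382 W/m².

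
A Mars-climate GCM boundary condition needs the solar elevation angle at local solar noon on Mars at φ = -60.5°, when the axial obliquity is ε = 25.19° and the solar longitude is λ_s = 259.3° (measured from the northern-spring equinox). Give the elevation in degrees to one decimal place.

Solar declination: sin δ = sin ε · sin λ_s = sin 25.19° × sin 259.3° = -0.41822, so δ = -24.722°.
At local noon the hour angle is zero, so the zenith angle equals |φ − δ| = |-60.5° − (-24.722°)| = 35.778°.
Elevation = 90° − 35.778° = 54.2°.

54.2°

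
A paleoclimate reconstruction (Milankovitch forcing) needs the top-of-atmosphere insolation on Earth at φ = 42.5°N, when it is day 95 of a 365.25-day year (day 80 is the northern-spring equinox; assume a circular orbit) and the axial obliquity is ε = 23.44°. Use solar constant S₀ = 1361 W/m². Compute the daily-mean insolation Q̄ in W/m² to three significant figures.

Solar longitude: λ_s = 360° × (95 − 80)/365.25 = 14.784°.
sin δ = sin 23.44° × sin 14.784° = 0.10151, so δ = +5.826°.
cos H₀ = −tan(+42.5°) tan(+5.826°) = -0.0935, H₀ = 1.6644 rad.
Bracket: H₀ sin φ sin δ + cos φ cos δ sin H₀ = 1.6644×0.67559×0.10151 + 0.73728×0.99483×0.99562 = 0.114143 + 0.730256 = 0.844399.
Q̄ = (S₀/π) × [bracket] = (1361/π) × 0.844399 = 365.8 W/m².

Q̄ ≈ 366 W/m²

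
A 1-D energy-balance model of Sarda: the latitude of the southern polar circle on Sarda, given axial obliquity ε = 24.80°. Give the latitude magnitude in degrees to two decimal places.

65.20°

The polar circle is the lowest latitude that experiences at least one full rotation of continuous darkness at the northern-summer solstice; it lies at |ϕ| = 90° − ε = 90° − 24.80° = 65.20°.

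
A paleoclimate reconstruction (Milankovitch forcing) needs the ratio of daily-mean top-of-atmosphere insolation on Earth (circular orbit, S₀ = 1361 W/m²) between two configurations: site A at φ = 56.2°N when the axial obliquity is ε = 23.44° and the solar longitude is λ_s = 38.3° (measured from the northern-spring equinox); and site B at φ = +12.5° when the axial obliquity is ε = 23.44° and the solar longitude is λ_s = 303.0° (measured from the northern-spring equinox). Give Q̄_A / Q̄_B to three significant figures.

Q̄_A / Q̄_B ≈ 1.11

— Configuration A (φ=+56.2°):
Solar declination: sin δ = sin ε · sin λ_s = sin 23.44° × sin 38.3° = 0.24654, so δ = +14.273°.
cos H₀ = −tan(+56.2°) tan(+14.273°) = -0.3800, H₀ = 1.9606 rad.
Bracket: H₀ sin φ sin δ + cos φ cos δ sin H₀ = 1.9606×0.83098×0.24654 + 0.55630×0.96913×0.92498 = 0.401668 + 0.498682 = 0.900350.
Q̄ = (S₀/π) × [bracket] = (1361/π) × 0.900350 = 390.05 W/m².
— Configuration B (φ=+12.5°):
Solar declination: sin δ = sin ε · sin λ_s = sin 23.44° × sin 303.0° = -0.33361, so δ = -19.488°.
cos H₀ = −tan(+12.5°) tan(-19.488°) = 0.0785, H₀ = 1.4923 rad.
Bracket: H₀ sin φ sin δ + cos φ cos δ sin H₀ = 1.4923×0.21644×-0.33361 + 0.97630×0.94271×0.99692 = -0.107754 + 0.917533 = 0.809779.
Q̄ = (S₀/π) × [bracket] = (1361/π) × 0.809779 = 350.81 W/m².
Ratio Q̄_A / Q̄_B = 390.05 / 350.81 = 1.112.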